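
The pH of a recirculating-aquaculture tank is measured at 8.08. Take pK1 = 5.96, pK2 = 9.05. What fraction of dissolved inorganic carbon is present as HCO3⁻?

α₁ = 1 / (1 + [H⁺]/K1 + K2/[H⁺]) = 1 / (1 + 10^-2.12 + 10^-0.97)
   = 1 / (1 + 0.0075858 + 0.10715) = 1/1.1147 = 0.8971

α₁ = 0.897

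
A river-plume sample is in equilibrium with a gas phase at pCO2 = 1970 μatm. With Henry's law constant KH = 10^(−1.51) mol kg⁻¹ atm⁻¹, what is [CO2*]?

[CO2*] = 60.9 μmol/kg

KH = 10^(−1.51) = 3.090×10^-2 mol kg⁻¹ atm⁻¹
[CO2*] = KH · pCO2 = 3.090×10^-2 × 1970×10^-6 atm = 6.09×10^-5 mol/kg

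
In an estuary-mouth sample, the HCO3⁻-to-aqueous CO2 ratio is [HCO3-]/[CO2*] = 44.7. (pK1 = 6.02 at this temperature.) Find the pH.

pH = 7.67

From K1 = [H⁺][HCO3-]/[CO2*]:  pH = pK1 + log₁₀([HCO3-]/[CO2*])
log₁₀(44.7) = +1.650
pH = 6.02 + (+1.650) = 7.67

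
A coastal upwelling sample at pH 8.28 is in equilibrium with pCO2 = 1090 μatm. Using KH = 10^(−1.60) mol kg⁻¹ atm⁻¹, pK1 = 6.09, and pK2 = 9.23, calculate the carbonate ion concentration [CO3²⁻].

[CO3²⁻] = 0.476 mmol/kg

[CO2*] = KH · pCO2 = 10^(−1.60) × 1090×10^-6 = 2.738×10^-5 mol/kg
α₀ = 1/(1 + K1/[H⁺] + K1K2/[H⁺]²) = 1/(1 + 10^+2.19 + 10^+1.24) = 0.005772
DIC = [CO2*]/α₀ = 2.738×10^-5 / 0.005772 = 4.744 mmol/kg
[CO3²⁻] = α₂·DIC; α₂ = 0.1003, so [CO3²⁻] = 0.1003 × 4.744 = 0.476 mmol/kg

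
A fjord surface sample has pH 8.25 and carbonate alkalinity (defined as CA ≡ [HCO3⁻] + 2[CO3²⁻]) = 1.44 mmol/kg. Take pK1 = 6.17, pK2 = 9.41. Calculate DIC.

DIC = 1.36 mmol/kg

CA = [HCO3⁻] + 2[CO3²⁻] = (α₁ + 2α₂)·DIC
At pH 8.25: [H⁺]/K1 = 10^-2.08 = 0.0083176, K2/[H⁺] = 10^-1.16 = 0.069183
α₁ = 1/(1 + 0.0083176 + 0.069183) = 1/1.0775 = 0.9281; α₂ = α₁·K2/[H⁺] = 0.06421
α₁ + 2α₂ = 1.0565
DIC = CA / (α₁ + 2α₂) = 1.44 / 1.0565 = 1.36 mmol/kg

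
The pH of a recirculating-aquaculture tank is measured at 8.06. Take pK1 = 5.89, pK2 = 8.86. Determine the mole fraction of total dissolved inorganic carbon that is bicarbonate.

α₁ = 1 / (1 + [H⁺]/K1 + K2/[H⁺]) = 1 / (1 + 10^-2.17 + 10^-0.80)
   = 1 / (1 + 0.0067608 + 0.15849) = 1/1.1653 = 0.8582

α₁ = 0.858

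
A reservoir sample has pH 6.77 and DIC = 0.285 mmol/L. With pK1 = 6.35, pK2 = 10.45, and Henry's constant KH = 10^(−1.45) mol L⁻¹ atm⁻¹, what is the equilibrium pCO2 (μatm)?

pCO2 = 2210 μatm

α₀ = 1 / (1 + K1/[H⁺] + K1K2/[H⁺]²) = 1 / (1 + 10^+0.42 + 10^-3.26)
   = 1 / (1 + 2.6303 + 0.00054954) = 1/3.6308 = 0.2754
[CO2*] = α₀ × DIC = 0.2754 × 0.285 = 0.07849 mmol/L
pCO2 = [CO2*]/KH = 7.849×10^-5 / 3.548×10^-2 = 2210 μatm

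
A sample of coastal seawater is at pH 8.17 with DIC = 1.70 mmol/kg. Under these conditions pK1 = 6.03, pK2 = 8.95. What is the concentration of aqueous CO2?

α₀ = 1 / (1 + K1/[H⁺] + K1K2/[H⁺]²) = 1 / (1 + 10^+2.14 + 10^+1.36)
   = 1 / (1 + 138.04 + 22.909) = 1/161.95 = 0.006175
[CO2*] = α₀ × DIC = 0.006175 × 1.70 = 0.0105 mmol/kg = 10.5 μmol/kg

[CO2*] = 10.5 μmol/kg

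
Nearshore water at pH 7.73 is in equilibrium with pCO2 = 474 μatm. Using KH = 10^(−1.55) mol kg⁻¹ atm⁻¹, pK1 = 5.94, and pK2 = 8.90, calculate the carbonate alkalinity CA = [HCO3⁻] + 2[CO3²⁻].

[CO2*] = KH · pCO2 = 10^(−1.55) × 474×10^-6 = 1.336×10^-5 mol/kg
α₀ = 1/(1 + K1/[H⁺] + K1K2/[H⁺]²) = 1/(1 + 10^+1.79 + 10^+0.62) = 0.01496
DIC = [CO2*]/α₀ = 1.336×10^-5 / 0.01496 = 0.8928 mmol/kg
CA = (α₁ + 2α₂)·DIC = (0.9227 + 2×0.06238) × 0.8928 = 0.935 mmol/kg

CA = 0.935 mmol/kg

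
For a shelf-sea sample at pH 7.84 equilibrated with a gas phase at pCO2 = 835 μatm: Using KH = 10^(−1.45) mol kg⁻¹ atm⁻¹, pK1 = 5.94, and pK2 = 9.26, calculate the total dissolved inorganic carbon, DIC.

DIC = 2.47 mmol/kg

[CO2*] = KH · pCO2 = 10^(−1.45) × 835×10^-6 = 2.963×10^-5 mol/kg
α₀ = 1/(1 + K1/[H⁺] + K1K2/[H⁺]²) = 1/(1 + 10^+1.90 + 10^+0.48) = 0.01198
DIC = [CO2*]/α₀ = 2.963×10^-5 / 0.01198 = 2.47 mmol/kg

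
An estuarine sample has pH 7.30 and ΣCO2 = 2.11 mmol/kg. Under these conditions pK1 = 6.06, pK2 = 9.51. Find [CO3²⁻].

[CO3²⁻] = 12.2 μmol/kg

α₂ = 1 / (1 + [H⁺]/K2 + [H⁺]²/(K1K2)) = 1 / (1 + 10^+2.21 + 10^+0.97)
   = 1 / (1 + 162.18 + 9.3325) = 1/172.51 = 0.005797
[CO3²⁻] = α₂ × DIC = 0.005797 × 2.11 = 0.0122 mmol/kg = 12.2 μmol/kg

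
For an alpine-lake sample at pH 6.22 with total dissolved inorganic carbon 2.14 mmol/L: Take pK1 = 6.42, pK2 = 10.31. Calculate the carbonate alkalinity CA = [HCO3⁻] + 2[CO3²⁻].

CA = 0.828 mmol/L

CA = [HCO3⁻] + 2[CO3²⁻] = (α₁ + 2α₂)·DIC
At pH 6.22: [H⁺]/K1 = 10^0.20 = 1.5849, K2/[H⁺] = 10^-4.09 = 8.1283×10^-5
α₁ = 1/(1 + 1.5849 + 8.1283×10^-5) = 1/2.5850 = 0.3869; α₂ = α₁·K2/[H⁺] = 3.144×10^-5
α₁ + 2α₂ = 0.3869
CA = 0.3869 × 2.14 = 0.828 mmol/L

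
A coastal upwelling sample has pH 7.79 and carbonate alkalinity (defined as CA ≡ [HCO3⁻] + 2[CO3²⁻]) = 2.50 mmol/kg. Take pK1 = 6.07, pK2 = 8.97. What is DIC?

CA = [HCO3⁻] + 2[CO3²⁻] = (α₁ + 2α₂)·DIC
At pH 7.79: [H⁺]/K1 = 10^-1.72 = 0.019055, K2/[H⁺] = 10^-1.18 = 0.066069
α₁ = 1/(1 + 0.019055 + 0.066069) = 1/1.0851 = 0.9216; α₂ = α₁·K2/[H⁺] = 0.06089
α₁ + 2α₂ = 1.0433
DIC = CA / (α₁ + 2α₂) = 2.50 / 1.0433 = 2.40 mmol/kg

DIC = 2.40 mmol/kg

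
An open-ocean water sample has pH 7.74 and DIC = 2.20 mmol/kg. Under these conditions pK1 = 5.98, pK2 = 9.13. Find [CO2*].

α₀ = 1 / (1 + K1/[H⁺] + K1K2/[H⁺]²) = 1 / (1 + 10^+1.76 + 10^+0.37)
   = 1 / (1 + 57.544 + 2.3442) = 1/60.888 = 0.01642
[CO2*] = α₀ × DIC = 0.01642 × 2.20 = 0.0361 mmol/kg

[CO2*] = 0.0361 mmol/kg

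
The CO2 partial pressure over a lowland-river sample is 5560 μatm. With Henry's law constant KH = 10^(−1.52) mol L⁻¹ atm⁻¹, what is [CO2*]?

KH = 10^(−1.52) = 3.020×10^-2 mol L⁻¹ atm⁻¹
[CO2*] = KH · pCO2 = 3.020×10^-2 × 5560×10^-6 atm = 1.68×10^-4 mol/L

[CO2*] = 168 μmol/L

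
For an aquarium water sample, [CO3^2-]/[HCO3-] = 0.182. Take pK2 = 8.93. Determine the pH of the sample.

pH = 8.19

From K2 = [H⁺][CO3^2-]/[HCO3-]:  pH = pK2 + log₁₀([CO3^2-]/[HCO3-])
log₁₀(0.182) = -0.740
pH = 8.93 + (-0.740) = 8.19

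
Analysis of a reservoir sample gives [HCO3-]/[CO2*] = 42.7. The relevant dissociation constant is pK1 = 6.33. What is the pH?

From K1 = [H⁺][HCO3-]/[CO2*]:  pH = pK1 + log₁₀([HCO3-]/[CO2*])
log₁₀(42.7) = +1.630
pH = 6.33 + (+1.630) = 7.96

pH = 7.96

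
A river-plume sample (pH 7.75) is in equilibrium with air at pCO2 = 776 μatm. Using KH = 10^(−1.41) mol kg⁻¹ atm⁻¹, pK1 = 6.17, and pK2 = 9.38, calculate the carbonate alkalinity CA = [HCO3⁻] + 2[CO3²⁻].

[CO2*] = KH · pCO2 = 10^(−1.41) × 776×10^-6 = 3.019×10^-5 mol/kg
α₀ = 1/(1 + K1/[H⁺] + K1K2/[H⁺]²) = 1/(1 + 10^+1.58 + 10^-0.05) = 0.02506
DIC = [CO2*]/α₀ = 3.019×10^-5 / 0.02506 = 1.205 mmol/kg
CA = (α₁ + 2α₂)·DIC = (0.9526 + 2×0.02233) × 1.205 = 1.20 mmol/kg

CA = 1.20 mmol/kg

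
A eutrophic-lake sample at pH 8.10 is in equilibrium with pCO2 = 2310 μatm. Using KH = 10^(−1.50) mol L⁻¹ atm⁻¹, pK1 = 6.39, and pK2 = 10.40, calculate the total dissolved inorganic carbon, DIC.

[CO2*] = KH · pCO2 = 10^(−1.50) × 2310×10^-6 = 7.305×10^-5 mol/L
α₀ = 1/(1 + K1/[H⁺] + K1K2/[H⁺]²) = 1/(1 + 10^+1.71 + 10^-0.59) = 0.01903
DIC = [CO2*]/α₀ = 7.305×10^-5 / 0.01903 = 3.84 mmol/L

DIC = 3.84 mmol/L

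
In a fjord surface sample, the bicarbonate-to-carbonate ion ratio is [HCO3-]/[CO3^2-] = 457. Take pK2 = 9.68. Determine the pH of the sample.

pH = 7.02

From K2 = [H⁺][CO3^2-]/[HCO3-]:  pH = pK2 − log₁₀([HCO3-]/[CO3^2-])
log₁₀(457) = +2.660
pH = 9.68 − (+2.660) = 7.02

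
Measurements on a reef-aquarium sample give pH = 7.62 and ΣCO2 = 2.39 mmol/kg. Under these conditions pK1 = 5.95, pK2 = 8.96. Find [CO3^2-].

α₂ = 1 / (1 + [H⁺]/K2 + [H⁺]²/(K1K2)) = 1 / (1 + 10^+1.34 + 10^-0.33)
   = 1 / (1 + 21.878 + 0.46774) = 1/23.345 = 0.04284
[CO3²⁻] = α₂ × DIC = 0.04284 × 2.39 = 0.102 mmol/kg

[CO3²⁻] = 0.102 mmol/kg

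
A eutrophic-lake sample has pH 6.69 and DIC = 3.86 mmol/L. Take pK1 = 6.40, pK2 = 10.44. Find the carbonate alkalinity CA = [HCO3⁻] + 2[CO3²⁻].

CA = [HCO3⁻] + 2[CO3²⁻] = (α₁ + 2α₂)·DIC
At pH 6.69: [H⁺]/K1 = 10^-0.29 = 0.51286, K2/[H⁺] = 10^-3.75 = 0.00017783
α₁ = 1/(1 + 0.51286 + 0.00017783) = 1/1.5130 = 0.6609; α₂ = α₁·K2/[H⁺] = 0.0001175
α₁ + 2α₂ = 0.6612
CA = 0.6612 × 3.86 = 2.55 mmol/L

CA = 2.55 mmol/L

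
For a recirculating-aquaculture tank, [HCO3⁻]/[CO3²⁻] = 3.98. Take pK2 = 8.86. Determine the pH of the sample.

From K2 = [H⁺][CO3²⁻]/[HCO3⁻]:  pH = pK2 − log₁₀([HCO3⁻]/[CO3²⁻])
log₁₀(3.98) = +0.600
pH = 8.86 − (+0.600) = 8.26

pH = 8.26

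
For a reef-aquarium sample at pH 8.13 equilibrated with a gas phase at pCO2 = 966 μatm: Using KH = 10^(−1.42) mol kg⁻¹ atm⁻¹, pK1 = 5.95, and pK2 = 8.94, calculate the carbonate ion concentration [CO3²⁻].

[CO2*] = KH · pCO2 = 10^(−1.42) × 966×10^-6 = 3.673×10^-5 mol/kg
α₀ = 1/(1 + K1/[H⁺] + K1K2/[H⁺]²) = 1/(1 + 10^+2.18 + 10^+1.37) = 0.005688
DIC = [CO2*]/α₀ = 3.673×10^-5 / 0.005688 = 6.456 mmol/kg
[CO3²⁻] = α₂·DIC; α₂ = 0.1333, so [CO3²⁻] = 0.1333 × 6.456 = 0.861 mmol/kg

[CO3²⁻] = 0.861 mmol/kg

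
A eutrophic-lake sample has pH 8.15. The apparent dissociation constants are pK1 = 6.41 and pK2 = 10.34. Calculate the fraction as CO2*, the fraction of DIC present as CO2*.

α₀ = 1 / (1 + K1/[H⁺] + K1K2/[H⁺]²) = 1 / (1 + 10^+1.74 + 10^-0.45)
   = 1 / (1 + 54.954 + 0.35481) = 1/56.309 = 0.01776

α₀ = 0.0178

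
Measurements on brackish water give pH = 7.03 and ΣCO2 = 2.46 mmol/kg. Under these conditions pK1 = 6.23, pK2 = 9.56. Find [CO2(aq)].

[CO2*] = 0.336 mmol/kg

α₀ = 1 / (1 + K1/[H⁺] + K1K2/[H⁺]²) = 1 / (1 + 10^+0.80 + 10^-1.73)
   = 1 / (1 + 6.3096 + 0.018621) = 1/7.3282 = 0.1365
[CO2*] = α₀ × DIC = 0.1365 × 2.46 = 0.336 mmol/kg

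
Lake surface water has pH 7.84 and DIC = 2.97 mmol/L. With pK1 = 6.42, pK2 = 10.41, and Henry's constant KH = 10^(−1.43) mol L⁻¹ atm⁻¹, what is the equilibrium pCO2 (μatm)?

pCO2 = 2920 μatm

α₀ = 1 / (1 + K1/[H⁺] + K1K2/[H⁺]²) = 1 / (1 + 10^+1.42 + 10^-1.15)
   = 1 / (1 + 26.303 + 0.070795) = 1/27.373 = 0.03653
[CO2*] = α₀ × DIC = 0.03653 × 2.97 = 0.1085 mmol/L
pCO2 = [CO2*]/KH = 1.085×10^-4 / 3.715×10^-2 = 2920 μatm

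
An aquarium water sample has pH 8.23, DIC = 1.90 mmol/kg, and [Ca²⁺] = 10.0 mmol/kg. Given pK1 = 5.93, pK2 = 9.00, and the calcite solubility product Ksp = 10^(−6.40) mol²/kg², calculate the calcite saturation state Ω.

α₂ = 1 / (1 + [H⁺]/K2 + [H⁺]²/(K1K2)) = 1 / (1 + 10^+0.77 + 10^-1.53)
   = 1 / (1 + 5.8884 + 0.029512) = 1/6.9179 = 0.1446
[CO3²⁻] = α₂ × DIC = 0.1446 × 1.90 = 0.2746 mmol/kg
Ksp = 10^(−6.40) = 3.981×10^-7
Ω = [Ca²⁺][CO3²⁻]/Ksp = (10.0×10^-3)(2.746×10^-4) / 3.981×10^-7 = 6.90

Ω = 6.90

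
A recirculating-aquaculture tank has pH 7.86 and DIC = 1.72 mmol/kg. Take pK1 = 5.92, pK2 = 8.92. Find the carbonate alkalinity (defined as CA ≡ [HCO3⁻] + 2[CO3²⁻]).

CA = [HCO3⁻] + 2[CO3²⁻] = (α₁ + 2α₂)·DIC
At pH 7.86: [H⁺]/K1 = 10^-1.94 = 0.011482, K2/[H⁺] = 10^-1.06 = 0.087096
α₁ = 1/(1 + 0.011482 + 0.087096) = 1/1.0986 = 0.9103; α₂ = α₁·K2/[H⁺] = 0.07928
α₁ + 2α₂ = 1.0688
CA = 1.0688 × 1.72 = 1.84 mmol/kg

CA = 1.84 mmol/kg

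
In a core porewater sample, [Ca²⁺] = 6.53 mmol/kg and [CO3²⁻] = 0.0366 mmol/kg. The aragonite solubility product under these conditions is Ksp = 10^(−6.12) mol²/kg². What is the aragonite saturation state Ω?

Ω = 0.315

Ksp = 10^(−6.12) = 7.586×10^-7
Ω = [Ca²⁺][CO3²⁻]/Ksp = (6.53×10^-3)(0.0366×10^-3) / 7.586×10^-7 = 0.315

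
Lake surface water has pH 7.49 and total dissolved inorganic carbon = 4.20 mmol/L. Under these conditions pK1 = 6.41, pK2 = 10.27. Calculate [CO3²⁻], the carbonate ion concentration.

α₂ = 1 / (1 + [H⁺]/K2 + [H⁺]²/(K1K2)) = 1 / (1 + 10^+2.78 + 10^+1.70)
   = 1 / (1 + 602.56 + 50.119) = 1/653.68 = 0.001530
[CO3²⁻] = α₂ × DIC = 0.001530 × 4.20 = 0.00643 mmol/L = 6.43 μmol/L

[CO3²⁻] = 6.43 μmol/L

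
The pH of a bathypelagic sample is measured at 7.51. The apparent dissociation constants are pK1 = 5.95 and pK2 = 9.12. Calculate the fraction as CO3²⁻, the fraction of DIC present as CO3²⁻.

α₂ = 1 / (1 + [H⁺]/K2 + [H⁺]²/(K1K2)) = 1 / (1 + 10^+1.61 + 10^+0.05)
   = 1 / (1 + 40.738 + 1.1220) = 1/42.860 = 0.02333

α₂ = 0.0233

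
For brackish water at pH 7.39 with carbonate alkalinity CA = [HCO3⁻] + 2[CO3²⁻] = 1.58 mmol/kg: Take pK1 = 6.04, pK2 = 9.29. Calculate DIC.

DIC = 1.63 mmol/kg

CA = [HCO3⁻] + 2[CO3²⁻] = (α₁ + 2α₂)·DIC
At pH 7.39: [H⁺]/K1 = 10^-1.35 = 0.044668, K2/[H⁺] = 10^-1.90 = 0.012589
α₁ = 1/(1 + 0.044668 + 0.012589) = 1/1.0573 = 0.9458; α₂ = α₁·K2/[H⁺] = 0.01191
α₁ + 2α₂ = 0.9697
DIC = CA / (α₁ + 2α₂) = 1.58 / 0.9697 = 1.63 mmol/kg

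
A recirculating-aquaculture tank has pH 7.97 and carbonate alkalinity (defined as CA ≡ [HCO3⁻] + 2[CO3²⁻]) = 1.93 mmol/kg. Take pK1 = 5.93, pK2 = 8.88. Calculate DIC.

DIC = 1.75 mmol/kg

CA = [HCO3⁻] + 2[CO3²⁻] = (α₁ + 2α₂)·DIC
At pH 7.97: [H⁺]/K1 = 10^-2.04 = 0.0091201, K2/[H⁺] = 10^-0.91 = 0.12303
α₁ = 1/(1 + 0.0091201 + 0.12303) = 1/1.1321 = 0.8833; α₂ = α₁·K2/[H⁺] = 0.1087
α₁ + 2α₂ = 1.1006
DIC = CA / (α₁ + 2α₂) = 1.93 / 1.1006 = 1.75 mmol/kg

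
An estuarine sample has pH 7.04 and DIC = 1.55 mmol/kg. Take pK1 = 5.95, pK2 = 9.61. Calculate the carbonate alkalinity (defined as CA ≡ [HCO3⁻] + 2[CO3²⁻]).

CA = 1.44 mmol/kg

CA = [HCO3⁻] + 2[CO3²⁻] = (α₁ + 2α₂)·DIC
At pH 7.04: [H⁺]/K1 = 10^-1.09 = 0.081283, K2/[H⁺] = 10^-2.57 = 0.0026915
α₁ = 1/(1 + 0.081283 + 0.0026915) = 1/1.0840 = 0.9225; α₂ = α₁·K2/[H⁺] = 0.002483
α₁ + 2α₂ = 0.9275
CA = 0.9275 × 1.55 = 1.44 mmol/kg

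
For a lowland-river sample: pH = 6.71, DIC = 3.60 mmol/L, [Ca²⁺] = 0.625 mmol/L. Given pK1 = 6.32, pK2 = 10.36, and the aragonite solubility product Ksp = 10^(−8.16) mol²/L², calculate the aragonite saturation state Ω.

Ω = 0.0517

α₂ = 1 / (1 + [H⁺]/K2 + [H⁺]²/(K1K2)) = 1 / (1 + 10^+3.65 + 10^+3.26)
   = 1 / (1 + 4466.8 + 1819.7) = 1/6287.5 = 0.0001590
[CO3²⁻] = α₂ × DIC = 0.0001590 × 3.60 = 0.0005726 mmol/L = 0.5726 μmol/L
Ksp = 10^(−8.16) = 6.918×10^-9
Ω = [Ca²⁺][CO3²⁻]/Ksp = (0.625×10^-3)(5.726×10^-7) / 6.918×10^-9 = 0.0517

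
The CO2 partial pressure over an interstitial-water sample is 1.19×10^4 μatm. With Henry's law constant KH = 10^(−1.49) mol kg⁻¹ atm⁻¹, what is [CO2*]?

KH = 10^(−1.49) = 3.236×10^-2 mol kg⁻¹ atm⁻¹
[CO2*] = KH · pCO2 = 3.236×10^-2 × 1.19×10^4×10^-6 atm = 3.85×10^-4 mol/kg

[CO2*] = 385 μmol/kg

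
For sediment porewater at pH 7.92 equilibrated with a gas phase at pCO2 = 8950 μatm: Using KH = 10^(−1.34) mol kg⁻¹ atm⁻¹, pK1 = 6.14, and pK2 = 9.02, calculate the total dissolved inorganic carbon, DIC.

DIC = 27.0 mmol/kg

[CO2*] = KH · pCO2 = 10^(−1.34) × 8950×10^-6 = 4.091×10^-4 mol/kg
α₀ = 1/(1 + K1/[H⁺] + K1K2/[H⁺]²) = 1/(1 + 10^+1.78 + 10^+0.68) = 0.01514
DIC = [CO2*]/α₀ = 4.091×10^-4 / 0.01514 = 27.0 mmol/kg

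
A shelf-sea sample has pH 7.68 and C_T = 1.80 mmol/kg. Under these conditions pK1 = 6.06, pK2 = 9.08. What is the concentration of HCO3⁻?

α₁ = 1 / (1 + [H⁺]/K1 + K2/[H⁺]) = 1 / (1 + 10^-1.62 + 10^-1.40)
   = 1 / (1 + 0.023988 + 0.039811) = 1/1.0638 = 0.9400
[HCO3⁻] = α₁ × DIC = 0.9400 × 1.80 = 1.69 mmol/kg

[HCO3⁻] = 1.69 mmol/kg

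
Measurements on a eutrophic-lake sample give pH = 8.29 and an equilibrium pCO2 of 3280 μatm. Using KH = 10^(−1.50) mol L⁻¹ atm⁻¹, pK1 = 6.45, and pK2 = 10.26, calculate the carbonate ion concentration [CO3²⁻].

[CO2*] = KH · pCO2 = 10^(−1.50) × 3280×10^-6 = 1.037×10^-4 mol/L
α₀ = 1/(1 + K1/[H⁺] + K1K2/[H⁺]²) = 1/(1 + 10^+1.84 + 10^-0.13) = 0.01410
DIC = [CO2*]/α₀ = 1.037×10^-4 / 0.01410 = 7.356 mmol/L
[CO3²⁻] = α₂·DIC; α₂ = 0.01045, so [CO3²⁻] = 0.01045 × 7.356 = 0.0769 mmol/L

[CO3²⁻] = 0.0769 mmol/L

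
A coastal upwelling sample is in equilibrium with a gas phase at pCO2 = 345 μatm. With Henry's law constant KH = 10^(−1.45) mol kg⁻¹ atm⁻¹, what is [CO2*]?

KH = 10^(−1.45) = 3.548×10^-2 mol kg⁻¹ atm⁻¹
[CO2*] = KH · pCO2 = 3.548×10^-2 × 345×10^-6 atm = 1.22×10^-5 mol/kg

[CO2*] = 12.2 μmol/kg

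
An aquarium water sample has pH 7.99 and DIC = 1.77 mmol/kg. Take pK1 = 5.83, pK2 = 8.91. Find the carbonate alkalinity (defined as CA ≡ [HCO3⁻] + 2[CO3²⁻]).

CA = [HCO3⁻] + 2[CO3²⁻] = (α₁ + 2α₂)·DIC
At pH 7.99: [H⁺]/K1 = 10^-2.16 = 0.0069183, K2/[H⁺] = 10^-0.92 = 0.12023
α₁ = 1/(1 + 0.0069183 + 0.12023) = 1/1.1271 = 0.8872; α₂ = α₁·K2/[H⁺] = 0.1067
α₁ + 2α₂ = 1.1005
CA = 1.1005 × 1.77 = 1.95 mmol/kg

CA = 1.95 mmol/kg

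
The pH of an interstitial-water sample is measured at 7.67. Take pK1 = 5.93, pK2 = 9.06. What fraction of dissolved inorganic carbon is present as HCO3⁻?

α₁ = 0.944

α₁ = 1 / (1 + [H⁺]/K1 + K2/[H⁺]) = 1 / (1 + 10^-1.74 + 10^-1.39)
   = 1 / (1 + 0.018197 + 0.040738) = 1/1.0589 = 0.9443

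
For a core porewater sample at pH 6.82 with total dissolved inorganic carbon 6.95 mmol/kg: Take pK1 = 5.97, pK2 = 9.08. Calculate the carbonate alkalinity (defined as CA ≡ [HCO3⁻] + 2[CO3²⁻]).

CA = [HCO3⁻] + 2[CO3²⁻] = (α₁ + 2α₂)·DIC
At pH 6.82: [H⁺]/K1 = 10^-0.85 = 0.14125, K2/[H⁺] = 10^-2.26 = 0.0054954
α₁ = 1/(1 + 0.14125 + 0.0054954) = 1/1.1467 = 0.8720; α₂ = α₁·K2/[H⁺] = 0.004792
α₁ + 2α₂ = 0.8816
CA = 0.8816 × 6.95 = 6.13 mmol/kg

CA = 6.13 mmol/kg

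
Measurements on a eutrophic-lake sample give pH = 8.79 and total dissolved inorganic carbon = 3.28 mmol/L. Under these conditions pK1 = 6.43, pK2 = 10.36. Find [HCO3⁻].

[HCO3⁻] = 3.18 mmol/L

α₁ = 1 / (1 + [H⁺]/K1 + K2/[H⁺]) = 1 / (1 + 10^-2.36 + 10^-1.57)
   = 1 / (1 + 0.0043652 + 0.026915) = 1/1.0313 = 0.9697
[HCO3⁻] = α₁ × DIC = 0.9697 × 3.28 = 3.18 mmol/L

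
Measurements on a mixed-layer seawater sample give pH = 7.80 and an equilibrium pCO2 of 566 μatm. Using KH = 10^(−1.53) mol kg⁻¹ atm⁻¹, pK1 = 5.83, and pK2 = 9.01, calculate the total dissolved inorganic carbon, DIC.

[CO2*] = KH · pCO2 = 10^(−1.53) × 566×10^-6 = 1.670×10^-5 mol/kg
α₀ = 1/(1 + K1/[H⁺] + K1K2/[H⁺]²) = 1/(1 + 10^+1.97 + 10^+0.76) = 0.009992
DIC = [CO2*]/α₀ = 1.670×10^-5 / 0.009992 = 1.67 mmol/kg

DIC = 1.67 mmol/kg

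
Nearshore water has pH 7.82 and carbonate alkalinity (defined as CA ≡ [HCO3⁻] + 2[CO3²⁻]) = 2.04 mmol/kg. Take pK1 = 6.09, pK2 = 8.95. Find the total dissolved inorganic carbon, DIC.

CA = [HCO3⁻] + 2[CO3²⁻] = (α₁ + 2α₂)·DIC
At pH 7.82: [H⁺]/K1 = 10^-1.73 = 0.018621, K2/[H⁺] = 10^-1.13 = 0.074131
α₁ = 1/(1 + 0.018621 + 0.074131) = 1/1.0928 = 0.9151; α₂ = α₁·K2/[H⁺] = 0.06784
α₁ + 2α₂ = 1.0508
DIC = CA / (α₁ + 2α₂) = 2.04 / 1.0508 = 1.94 mmol/kg

DIC = 1.94 mmol/kg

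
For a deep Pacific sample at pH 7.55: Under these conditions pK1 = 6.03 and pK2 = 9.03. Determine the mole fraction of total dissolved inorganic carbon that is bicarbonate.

α₁ = 1 / (1 + [H⁺]/K1 + K2/[H⁺]) = 1 / (1 + 10^-1.52 + 10^-1.48)
   = 1 / (1 + 0.030200 + 0.033113) = 1/1.0633 = 0.9405

α₁ = 0.940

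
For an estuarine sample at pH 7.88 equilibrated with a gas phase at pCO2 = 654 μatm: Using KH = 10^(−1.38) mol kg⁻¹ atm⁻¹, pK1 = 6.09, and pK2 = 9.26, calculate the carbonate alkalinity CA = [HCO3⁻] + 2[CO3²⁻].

[CO2*] = KH · pCO2 = 10^(−1.38) × 654×10^-6 = 2.726×10^-5 mol/kg
α₀ = 1/(1 + K1/[H⁺] + K1K2/[H⁺]²) = 1/(1 + 10^+1.79 + 10^+0.41) = 0.01533
DIC = [CO2*]/α₀ = 2.726×10^-5 / 0.01533 = 1.778 mmol/kg
CA = (α₁ + 2α₂)·DIC = (0.9453 + 2×0.03941) × 1.778 = 1.82 mmol/kg

CA = 1.82 mmol/kg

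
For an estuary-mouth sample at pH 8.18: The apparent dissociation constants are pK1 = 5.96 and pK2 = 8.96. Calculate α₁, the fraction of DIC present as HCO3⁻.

α₁ = 0.853

α₁ = 1 / (1 + [H⁺]/K1 + K2/[H⁺]) = 1 / (1 + 10^-2.22 + 10^-0.78)
   = 1 / (1 + 0.0060256 + 0.16596) = 1/1.1720 = 0.8533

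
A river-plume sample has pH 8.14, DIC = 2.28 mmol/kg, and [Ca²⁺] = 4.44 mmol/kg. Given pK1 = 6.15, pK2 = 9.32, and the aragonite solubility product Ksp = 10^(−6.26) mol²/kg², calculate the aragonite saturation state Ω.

α₂ = 1 / (1 + [H⁺]/K2 + [H⁺]²/(K1K2)) = 1 / (1 + 10^+1.18 + 10^-0.81)
   = 1 / (1 + 15.136 + 0.15488) = 1/16.290 = 0.06139
[CO3²⁻] = α₂ × DIC = 0.06139 × 2.28 = 0.1400 mmol/kg
Ksp = 10^(−6.26) = 5.495×10^-7
Ω = [Ca²⁺][CO3²⁻]/Ksp = (4.44×10^-3)(1.400×10^-4) / 5.495×10^-7 = 1.13

Ω = 1.13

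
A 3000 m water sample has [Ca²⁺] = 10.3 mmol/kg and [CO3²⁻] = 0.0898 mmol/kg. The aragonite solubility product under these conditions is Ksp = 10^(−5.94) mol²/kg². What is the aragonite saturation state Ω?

Ω = 0.806

Ksp = 10^(−5.94) = 1.148×10^-6
Ω = [Ca²⁺][CO3²⁻]/Ksp = (10.3×10^-3)(0.0898×10^-3) / 1.148×10^-6 = 0.806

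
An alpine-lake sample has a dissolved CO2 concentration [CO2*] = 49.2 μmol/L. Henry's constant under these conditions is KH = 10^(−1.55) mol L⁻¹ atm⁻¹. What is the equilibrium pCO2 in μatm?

pCO2 = 1750 μatm

KH = 10^(−1.55) = 2.818×10^-2 mol L⁻¹ atm⁻¹
pCO2 = [CO2*]/KH = 49.2×10^-6 / 2.818×10^-2 = 1.75×10^-3 atm = 1750 μatm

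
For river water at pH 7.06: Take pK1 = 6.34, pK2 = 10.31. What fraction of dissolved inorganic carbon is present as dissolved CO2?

α₀ = 1 / (1 + K1/[H⁺] + K1K2/[H⁺]²) = 1 / (1 + 10^+0.72 + 10^-2.53)
   = 1 / (1 + 5.2481 + 0.0029512) = 1/6.2510 = 0.1600

α₀ = 0.160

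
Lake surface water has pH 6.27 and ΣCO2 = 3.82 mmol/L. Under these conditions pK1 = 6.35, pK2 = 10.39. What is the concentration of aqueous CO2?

α₀ = 1 / (1 + K1/[H⁺] + K1K2/[H⁺]²) = 1 / (1 + 10^-0.08 + 10^-4.20)
   = 1 / (1 + 0.83176 + 6.3096×10^-5) = 1/1.8318 = 0.5459
[CO2*] = α₀ × DIC = 0.5459 × 3.82 = 2.09 mmol/L

[CO2*] = 2.09 mmol/L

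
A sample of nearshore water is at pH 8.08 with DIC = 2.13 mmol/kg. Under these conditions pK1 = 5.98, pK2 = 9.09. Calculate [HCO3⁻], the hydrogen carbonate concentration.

α₁ = 1 / (1 + [H⁺]/K1 + K2/[H⁺]) = 1 / (1 + 10^-2.10 + 10^-1.01)
   = 1 / (1 + 0.0079433 + 0.097724) = 1/1.1057 = 0.9044
[HCO3⁻] = α₁ × DIC = 0.9044 × 2.13 = 1.93 mmol/kg

[HCO3⁻] = 1.93 mmol/kg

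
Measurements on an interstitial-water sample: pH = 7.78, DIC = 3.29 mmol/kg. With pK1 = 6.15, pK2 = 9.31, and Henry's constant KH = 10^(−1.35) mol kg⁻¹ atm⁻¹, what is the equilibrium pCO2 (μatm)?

pCO2 = 1640 μatm

α₀ = 1 / (1 + K1/[H⁺] + K1K2/[H⁺]²) = 1 / (1 + 10^+1.63 + 10^+0.10)
   = 1 / (1 + 42.658 + 1.2589) = 1/44.917 = 0.02226
[CO2*] = α₀ × DIC = 0.02226 × 3.29 = 0.07325 mmol/kg
pCO2 = [CO2*]/KH = 7.325×10^-5 / 4.467×10^-2 = 1640 μatm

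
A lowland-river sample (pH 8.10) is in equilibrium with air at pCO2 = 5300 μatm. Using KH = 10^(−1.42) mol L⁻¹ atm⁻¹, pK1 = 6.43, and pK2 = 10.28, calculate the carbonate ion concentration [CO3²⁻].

[CO3²⁻] = 0.0623 mmol/L

[CO2*] = KH · pCO2 = 10^(−1.42) × 5300×10^-6 = 2.015×10^-4 mol/L
α₀ = 1/(1 + K1/[H⁺] + K1K2/[H⁺]²) = 1/(1 + 10^+1.67 + 10^-0.51) = 0.02080
DIC = [CO2*]/α₀ = 2.015×10^-4 / 0.02080 = 9.689 mmol/L
[CO3²⁻] = α₂·DIC; α₂ = 0.006427, so [CO3²⁻] = 0.006427 × 9.689 = 0.0623 mmol/L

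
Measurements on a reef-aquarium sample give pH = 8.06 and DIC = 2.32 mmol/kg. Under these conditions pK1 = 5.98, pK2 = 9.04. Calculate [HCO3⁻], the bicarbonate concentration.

α₁ = 1 / (1 + [H⁺]/K1 + K2/[H⁺]) = 1 / (1 + 10^-2.08 + 10^-0.98)
   = 1 / (1 + 0.0083176 + 0.10471) = 1/1.1130 = 0.8984
[HCO3⁻] = α₁ × DIC = 0.8984 × 2.32 = 2.08 mmol/kg

[HCO3⁻] = 2.08 mmol/kg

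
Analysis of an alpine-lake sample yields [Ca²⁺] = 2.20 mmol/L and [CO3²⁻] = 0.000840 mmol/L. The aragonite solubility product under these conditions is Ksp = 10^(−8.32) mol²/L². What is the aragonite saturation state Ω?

Ω = 0.386

Ksp = 10^(−8.32) = 4.786×10^-9
Ω = [Ca²⁺][CO3²⁻]/Ksp = (2.20×10^-3)(0.000840×10^-3) / 4.786×10^-9 = 0.386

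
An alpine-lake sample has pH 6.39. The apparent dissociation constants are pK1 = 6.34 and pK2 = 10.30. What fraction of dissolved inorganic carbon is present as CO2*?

α₀ = 1 / (1 + K1/[H⁺] + K1K2/[H⁺]²) = 1 / (1 + 10^+0.05 + 10^-3.86)
   = 1 / (1 + 1.1220 + 0.00013804) = 1/2.1222 = 0.4712

α₀ = 0.471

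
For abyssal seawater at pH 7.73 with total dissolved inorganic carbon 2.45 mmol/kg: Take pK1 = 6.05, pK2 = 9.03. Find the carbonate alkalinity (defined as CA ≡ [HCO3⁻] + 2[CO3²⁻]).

CA = [HCO3⁻] + 2[CO3²⁻] = (α₁ + 2α₂)·DIC
At pH 7.73: [H⁺]/K1 = 10^-1.68 = 0.020893, K2/[H⁺] = 10^-1.30 = 0.050119
α₁ = 1/(1 + 0.020893 + 0.050119) = 1/1.0710 = 0.9337; α₂ = α₁·K2/[H⁺] = 0.04680
α₁ + 2α₂ = 1.0273
CA = 1.0273 × 2.45 = 2.52 mmol/kg

CA = 2.52 mmol/kg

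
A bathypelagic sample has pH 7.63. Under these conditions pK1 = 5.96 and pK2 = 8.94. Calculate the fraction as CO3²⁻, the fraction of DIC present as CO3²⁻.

α₂ = 1 / (1 + [H⁺]/K2 + [H⁺]²/(K1K2)) = 1 / (1 + 10^+1.31 + 10^-0.36)
   = 1 / (1 + 20.417 + 0.43652) = 1/21.854 = 0.04576

α₂ = 0.0458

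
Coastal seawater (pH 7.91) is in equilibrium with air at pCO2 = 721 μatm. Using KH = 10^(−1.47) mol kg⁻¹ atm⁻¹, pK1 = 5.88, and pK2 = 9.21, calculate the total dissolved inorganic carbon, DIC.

[CO2*] = KH · pCO2 = 10^(−1.47) × 721×10^-6 = 2.443×10^-5 mol/kg
α₀ = 1/(1 + K1/[H⁺] + K1K2/[H⁺]²) = 1/(1 + 10^+2.03 + 10^+0.73) = 0.008809
DIC = [CO2*]/α₀ = 2.443×10^-5 / 0.008809 = 2.77 mmol/kg

DIC = 2.77 mmol/kg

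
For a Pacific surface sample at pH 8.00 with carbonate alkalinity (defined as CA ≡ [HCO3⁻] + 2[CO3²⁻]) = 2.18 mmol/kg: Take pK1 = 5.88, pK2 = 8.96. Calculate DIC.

CA = [HCO3⁻] + 2[CO3²⁻] = (α₁ + 2α₂)·DIC
At pH 8.00: [H⁺]/K1 = 10^-2.12 = 0.0075858, K2/[H⁺] = 10^-0.96 = 0.10965
α₁ = 1/(1 + 0.0075858 + 0.10965) = 1/1.1172 = 0.8951; α₂ = α₁·K2/[H⁺] = 0.09814
α₁ + 2α₂ = 1.0914
DIC = CA / (α₁ + 2α₂) = 2.18 / 1.0914 = 2.00 mmol/kg

DIC = 2.00 mmol/kg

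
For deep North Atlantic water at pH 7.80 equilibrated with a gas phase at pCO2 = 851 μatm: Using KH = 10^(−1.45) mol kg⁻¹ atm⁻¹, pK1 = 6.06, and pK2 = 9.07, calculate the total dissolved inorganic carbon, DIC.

[CO2*] = KH · pCO2 = 10^(−1.45) × 851×10^-6 = 3.019×10^-5 mol/kg
α₀ = 1/(1 + K1/[H⁺] + K1K2/[H⁺]²) = 1/(1 + 10^+1.74 + 10^+0.47) = 0.01698
DIC = [CO2*]/α₀ = 3.019×10^-5 / 0.01698 = 1.78 mmol/kg

DIC = 1.78 mmol/kg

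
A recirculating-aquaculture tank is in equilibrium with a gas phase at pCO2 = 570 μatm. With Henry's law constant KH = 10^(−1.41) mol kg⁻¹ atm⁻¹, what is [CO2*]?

KH = 10^(−1.41) = 3.890×10^-2 mol kg⁻¹ atm⁻¹
[CO2*] = KH · pCO2 = 3.890×10^-2 × 570×10^-6 atm = 2.22×10^-5 mol/kg

[CO2*] = 22.2 μmol/kg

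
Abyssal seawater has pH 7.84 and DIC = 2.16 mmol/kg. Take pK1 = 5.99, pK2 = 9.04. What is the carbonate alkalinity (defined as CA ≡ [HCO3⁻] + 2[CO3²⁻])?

CA = 2.26 mmol/kg

CA = [HCO3⁻] + 2[CO3²⁻] = (α₁ + 2α₂)·DIC
At pH 7.84: [H⁺]/K1 = 10^-1.85 = 0.014125, K2/[H⁺] = 10^-1.20 = 0.063096
α₁ = 1/(1 + 0.014125 + 0.063096) = 1/1.0772 = 0.9283; α₂ = α₁·K2/[H⁺] = 0.05857
α₁ + 2α₂ = 1.0455
CA = 1.0455 × 2.16 = 2.26 mmol/kg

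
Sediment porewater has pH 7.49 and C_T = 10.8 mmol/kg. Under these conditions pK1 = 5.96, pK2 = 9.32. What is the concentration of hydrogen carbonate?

[HCO3⁻] = 10.3 mmol/kg

α₁ = 1 / (1 + [H⁺]/K1 + K2/[H⁺]) = 1 / (1 + 10^-1.53 + 10^-1.83)
   = 1 / (1 + 0.029512 + 0.014791) = 1/1.0443 = 0.9576
[HCO3⁻] = α₁ × DIC = 0.9576 × 10.8 = 10.3 mmol/kg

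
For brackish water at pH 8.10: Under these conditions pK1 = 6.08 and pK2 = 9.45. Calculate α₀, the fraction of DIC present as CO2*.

α₀ = 1 / (1 + K1/[H⁺] + K1K2/[H⁺]²) = 1 / (1 + 10^+2.02 + 10^+0.67)
   = 1 / (1 + 104.71 + 4.6774) = 1/110.39 = 0.009059

α₀ = 0.00906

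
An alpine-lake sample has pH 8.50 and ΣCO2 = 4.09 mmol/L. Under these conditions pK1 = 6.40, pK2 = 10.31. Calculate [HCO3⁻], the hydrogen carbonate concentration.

α₁ = 1 / (1 + [H⁺]/K1 + K2/[H⁺]) = 1 / (1 + 10^-2.10 + 10^-1.81)
   = 1 / (1 + 0.0079433 + 0.015488) = 1/1.0234 = 0.9771
[HCO3⁻] = α₁ × DIC = 0.9771 × 4.09 = 4.00 mmol/L

[HCO3⁻] = 4.00 mmol/L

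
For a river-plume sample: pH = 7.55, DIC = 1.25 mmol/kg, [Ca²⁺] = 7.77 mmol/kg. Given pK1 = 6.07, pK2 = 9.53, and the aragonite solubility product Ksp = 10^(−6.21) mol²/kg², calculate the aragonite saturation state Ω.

α₂ = 1 / (1 + [H⁺]/K2 + [H⁺]²/(K1K2)) = 1 / (1 + 10^+1.98 + 10^+0.50)
   = 1 / (1 + 95.499 + 3.1623) = 1/99.662 = 0.01003
[CO3²⁻] = α₂ × DIC = 0.01003 × 1.25 = 0.01254 mmol/kg = 12.54 μmol/kg
Ksp = 10^(−6.21) = 6.166×10^-7
Ω = [Ca²⁺][CO3²⁻]/Ksp = (7.77×10^-3)(1.254×10^-5) / 6.166×10^-7 = 0.158

Ω = 0.158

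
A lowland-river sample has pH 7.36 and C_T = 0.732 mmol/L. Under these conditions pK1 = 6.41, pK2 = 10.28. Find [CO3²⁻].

α₂ = 1 / (1 + [H⁺]/K2 + [H⁺]²/(K1K2)) = 1 / (1 + 10^+2.92 + 10^+1.97)
   = 1 / (1 + 831.76 + 93.325) = 1/926.09 = 0.001080
[CO3²⁻] = α₂ × DIC = 0.001080 × 0.732 = 0.000790 mmol/L = 0.790 μmol/L

[CO3²⁻] = 0.790 μmol/L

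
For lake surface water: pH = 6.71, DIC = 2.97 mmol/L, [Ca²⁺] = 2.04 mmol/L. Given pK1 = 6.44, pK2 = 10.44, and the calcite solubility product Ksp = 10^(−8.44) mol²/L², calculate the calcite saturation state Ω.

Ω = 0.202

α₂ = 1 / (1 + [H⁺]/K2 + [H⁺]²/(K1K2)) = 1 / (1 + 10^+3.73 + 10^+3.46)
   = 1 / (1 + 5370.3 + 2884.0) = 1/8255.3 = 0.0001211
[CO3²⁻] = α₂ × DIC = 0.0001211 × 2.97 = 0.0003598 mmol/L = 0.3598 μmol/L
Ksp = 10^(−8.44) = 3.631×10^-9
Ω = [Ca²⁺][CO3²⁻]/Ksp = (2.04×10^-3)(3.598×10^-7) / 3.631×10^-9 = 0.202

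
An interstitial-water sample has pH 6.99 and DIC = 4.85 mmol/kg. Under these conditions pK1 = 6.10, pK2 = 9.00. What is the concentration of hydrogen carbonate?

α₁ = 1 / (1 + [H⁺]/K1 + K2/[H⁺]) = 1 / (1 + 10^-0.89 + 10^-2.01)
   = 1 / (1 + 0.12882 + 0.0097724) = 1/1.1386 = 0.8783
[HCO3⁻] = α₁ × DIC = 0.8783 × 4.85 = 4.26 mmol/kg

[HCO3⁻] = 4.26 mmol/kg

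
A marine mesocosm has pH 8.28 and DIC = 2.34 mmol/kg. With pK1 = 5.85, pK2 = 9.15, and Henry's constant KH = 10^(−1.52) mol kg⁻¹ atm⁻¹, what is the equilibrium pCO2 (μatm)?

pCO2 = 253 μatm

α₀ = 1 / (1 + K1/[H⁺] + K1K2/[H⁺]²) = 1 / (1 + 10^+2.43 + 10^+1.56)
   = 1 / (1 + 269.15 + 36.308) = 1/306.46 = 0.003263
[CO2*] = α₀ × DIC = 0.003263 × 2.34 = 0.007636 mmol/kg = 7.636 μmol/kg
pCO2 = [CO2*]/KH = 7.636×10^-6 / 3.020×10^-2 = 253 μatm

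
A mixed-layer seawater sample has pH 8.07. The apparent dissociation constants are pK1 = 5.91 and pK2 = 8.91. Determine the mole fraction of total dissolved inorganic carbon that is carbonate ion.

α₂ = 0.126

α₂ = 1 / (1 + [H⁺]/K2 + [H⁺]²/(K1K2)) = 1 / (1 + 10^+0.84 + 10^-1.32)
   = 1 / (1 + 6.9183 + 0.047863) = 1/7.9662 = 0.1255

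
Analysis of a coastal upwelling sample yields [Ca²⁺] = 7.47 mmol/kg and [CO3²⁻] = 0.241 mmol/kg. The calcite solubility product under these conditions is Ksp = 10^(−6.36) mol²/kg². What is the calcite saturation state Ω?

Ksp = 10^(−6.36) = 4.365×10^-7
Ω = [Ca²⁺][CO3²⁻]/Ksp = (7.47×10^-3)(0.241×10^-3) / 4.365×10^-7 = 4.12

Ω = 4.12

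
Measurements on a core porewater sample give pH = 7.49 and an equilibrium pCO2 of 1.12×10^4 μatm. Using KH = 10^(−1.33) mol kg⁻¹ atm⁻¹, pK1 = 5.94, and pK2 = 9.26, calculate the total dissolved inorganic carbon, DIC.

[CO2*] = KH · pCO2 = 10^(−1.33) × 1.12×10^4×10^-6 = 5.239×10^-4 mol/kg
α₀ = 1/(1 + K1/[H⁺] + K1K2/[H⁺]²) = 1/(1 + 10^+1.55 + 10^-0.22) = 0.02697
DIC = [CO2*]/α₀ = 5.239×10^-4 / 0.02697 = 19.4 mmol/kg

DIC = 19.4 mmol/kg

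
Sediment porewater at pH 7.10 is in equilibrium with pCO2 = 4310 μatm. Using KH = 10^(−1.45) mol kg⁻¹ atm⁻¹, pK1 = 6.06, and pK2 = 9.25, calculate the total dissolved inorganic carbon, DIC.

DIC = 1.84 mmol/kg

[CO2*] = KH · pCO2 = 10^(−1.45) × 4310×10^-6 = 1.529×10^-4 mol/kg
α₀ = 1/(1 + K1/[H⁺] + K1K2/[H⁺]²) = 1/(1 + 10^+1.04 + 10^-1.11) = 0.08304
DIC = [CO2*]/α₀ = 1.529×10^-4 / 0.08304 = 1.84 mmol/kg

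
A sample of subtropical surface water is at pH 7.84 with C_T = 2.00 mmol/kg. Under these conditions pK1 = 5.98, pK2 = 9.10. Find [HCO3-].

[HCO3⁻] = 1.87 mmol/kg

α₁ = 1 / (1 + [H⁺]/K1 + K2/[H⁺]) = 1 / (1 + 10^-1.86 + 10^-1.26)
   = 1 / (1 + 0.013804 + 0.054954) = 1/1.0688 = 0.9357
[HCO3⁻] = α₁ × DIC = 0.9357 × 2.00 = 1.87 mmol/kg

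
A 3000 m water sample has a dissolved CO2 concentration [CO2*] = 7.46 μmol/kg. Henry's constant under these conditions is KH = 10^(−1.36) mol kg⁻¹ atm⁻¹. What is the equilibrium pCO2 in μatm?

pCO2 = 171 μatm

KH = 10^(−1.36) = 4.365×10^-2 mol kg⁻¹ atm⁻¹
pCO2 = [CO2*]/KH = 7.46×10^-6 / 4.365×10^-2 = 1.71×10^-4 atm = 171 μatm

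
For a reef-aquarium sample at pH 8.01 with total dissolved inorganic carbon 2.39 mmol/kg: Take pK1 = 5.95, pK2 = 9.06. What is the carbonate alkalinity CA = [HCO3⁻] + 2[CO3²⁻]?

CA = 2.57 mmol/kg

CA = [HCO3⁻] + 2[CO3²⁻] = (α₁ + 2α₂)·DIC
At pH 8.01: [H⁺]/K1 = 10^-2.06 = 0.0087096, K2/[H⁺] = 10^-1.05 = 0.089125
α₁ = 1/(1 + 0.0087096 + 0.089125) = 1/1.0978 = 0.9109; α₂ = α₁·K2/[H⁺] = 0.08118
α₁ + 2α₂ = 1.0732
CA = 1.0732 × 2.39 = 2.57 mmol/kg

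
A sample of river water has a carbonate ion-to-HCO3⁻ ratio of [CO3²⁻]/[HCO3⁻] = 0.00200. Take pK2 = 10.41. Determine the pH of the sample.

From K2 = [H⁺][CO3²⁻]/[HCO3⁻]:  pH = pK2 + log₁₀([CO3²⁻]/[HCO3⁻])
log₁₀(0.00200) = -2.699
pH = 10.41 + (-2.699) = 7.71

pH = 7.71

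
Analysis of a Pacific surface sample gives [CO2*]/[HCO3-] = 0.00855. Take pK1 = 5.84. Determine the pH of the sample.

pH = 7.91

From K1 = [H⁺][HCO3-]/[CO2*]:  pH = pK1 − log₁₀([CO2*]/[HCO3-])
log₁₀(0.00855) = -2.068
pH = 5.84 − (-2.068) = 7.91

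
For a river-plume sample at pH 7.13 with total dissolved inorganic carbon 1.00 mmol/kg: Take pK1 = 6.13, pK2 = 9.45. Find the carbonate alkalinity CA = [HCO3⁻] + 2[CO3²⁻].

CA = [HCO3⁻] + 2[CO3²⁻] = (α₁ + 2α₂)·DIC
At pH 7.13: [H⁺]/K1 = 10^-1.00 = 0.10000, K2/[H⁺] = 10^-2.32 = 0.0047863
α₁ = 1/(1 + 0.10000 + 0.0047863) = 1/1.1048 = 0.9052; α₂ = α₁·K2/[H⁺] = 0.004332
α₁ + 2α₂ = 0.9138
CA = 0.9138 × 1.00 = 0.914 mmol/kg

CA = 0.914 mmol/kg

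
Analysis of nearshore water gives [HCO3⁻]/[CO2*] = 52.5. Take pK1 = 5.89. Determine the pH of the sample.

From K1 = [H⁺][HCO3⁻]/[CO2*]:  pH = pK1 + log₁₀([HCO3⁻]/[CO2*])
log₁₀(52.5) = +1.720
pH = 5.89 + (+1.720) = 7.61

pH = 7.61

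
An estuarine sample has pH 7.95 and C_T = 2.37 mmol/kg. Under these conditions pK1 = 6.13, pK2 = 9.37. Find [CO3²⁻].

[CO3²⁻] = 0.0856 mmol/kg

α₂ = 1 / (1 + [H⁺]/K2 + [H⁺]²/(K1K2)) = 1 / (1 + 10^+1.42 + 10^-0.40)
   = 1 / (1 + 26.303 + 0.39811) = 1/27.701 = 0.03610
[CO3²⁻] = α₂ × DIC = 0.03610 × 2.37 = 0.0856 mmol/kg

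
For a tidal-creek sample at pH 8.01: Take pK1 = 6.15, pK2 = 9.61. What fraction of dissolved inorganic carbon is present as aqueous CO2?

α₀ = 0.0133

α₀ = 1 / (1 + K1/[H⁺] + K1K2/[H⁺]²) = 1 / (1 + 10^+1.86 + 10^+0.26)
   = 1 / (1 + 72.444 + 1.8197) = 1/75.263 = 0.01329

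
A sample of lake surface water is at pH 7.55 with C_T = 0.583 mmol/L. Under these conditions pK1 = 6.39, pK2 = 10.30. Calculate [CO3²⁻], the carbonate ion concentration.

α₂ = 1 / (1 + [H⁺]/K2 + [H⁺]²/(K1K2)) = 1 / (1 + 10^+2.75 + 10^+1.59)
   = 1 / (1 + 562.34 + 38.905) = 1/602.25 = 0.001660
[CO3²⁻] = α₂ × DIC = 0.001660 × 0.583 = 0.000968 mmol/L = 0.968 μmol/L

[CO3²⁻] = 0.968 μmol/L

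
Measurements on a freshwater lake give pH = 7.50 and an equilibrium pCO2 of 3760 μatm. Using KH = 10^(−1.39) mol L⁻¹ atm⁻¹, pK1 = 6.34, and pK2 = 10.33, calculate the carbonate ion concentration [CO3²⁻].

[CO2*] = KH · pCO2 = 10^(−1.39) × 3760×10^-6 = 1.532×10^-4 mol/L
α₀ = 1/(1 + K1/[H⁺] + K1K2/[H⁺]²) = 1/(1 + 10^+1.16 + 10^-1.67) = 0.06462
DIC = [CO2*]/α₀ = 1.532×10^-4 / 0.06462 = 2.371 mmol/L
[CO3²⁻] = α₂·DIC; α₂ = 0.001381, so [CO3²⁻] = 0.001381 × 2.371 = 0.00327 mmol/L = 3.27 μmol/L

[CO3²⁻] = 3.27 μmol/L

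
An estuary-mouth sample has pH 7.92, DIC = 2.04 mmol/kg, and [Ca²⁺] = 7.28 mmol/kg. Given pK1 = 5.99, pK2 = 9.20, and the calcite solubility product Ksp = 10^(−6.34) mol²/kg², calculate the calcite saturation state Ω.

Ω = 1.60

α₂ = 1 / (1 + [H⁺]/K2 + [H⁺]²/(K1K2)) = 1 / (1 + 10^+1.28 + 10^-0.65)
   = 1 / (1 + 19.055 + 0.22387) = 1/20.278 = 0.04931
[CO3²⁻] = α₂ × DIC = 0.04931 × 2.04 = 0.1006 mmol/kg
Ksp = 10^(−6.34) = 4.571×10^-7
Ω = [Ca²⁺][CO3²⁻]/Ksp = (7.28×10^-3)(1.006×10^-4) / 4.571×10^-7 = 1.60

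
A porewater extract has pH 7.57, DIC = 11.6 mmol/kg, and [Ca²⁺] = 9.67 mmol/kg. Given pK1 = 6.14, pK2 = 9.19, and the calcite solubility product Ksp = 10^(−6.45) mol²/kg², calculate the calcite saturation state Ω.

α₂ = 1 / (1 + [H⁺]/K2 + [H⁺]²/(K1K2)) = 1 / (1 + 10^+1.62 + 10^+0.19)
   = 1 / (1 + 41.687 + 1.5488) = 1/44.236 = 0.02261
[CO3²⁻] = α₂ × DIC = 0.02261 × 11.6 = 0.2622 mmol/kg
Ksp = 10^(−6.45) = 3.548×10^-7
Ω = [Ca²⁺][CO3²⁻]/Ksp = (9.67×10^-3)(2.622×10^-4) / 3.548×10^-7 = 7.15

Ω = 7.15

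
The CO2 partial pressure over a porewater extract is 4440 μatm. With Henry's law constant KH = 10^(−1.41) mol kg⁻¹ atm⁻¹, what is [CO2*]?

KH = 10^(−1.41) = 3.890×10^-2 mol kg⁻¹ atm⁻¹
[CO2*] = KH · pCO2 = 3.890×10^-2 × 4440×10^-6 atm = 1.73×10^-4 mol/kg

[CO2*] = 173 μmol/kg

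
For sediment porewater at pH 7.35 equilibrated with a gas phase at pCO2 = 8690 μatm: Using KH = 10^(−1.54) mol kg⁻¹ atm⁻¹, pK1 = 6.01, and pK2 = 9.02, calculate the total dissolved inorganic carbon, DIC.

DIC = 5.85 mmol/kg

[CO2*] = KH · pCO2 = 10^(−1.54) × 8690×10^-6 = 2.506×10^-4 mol/kg
α₀ = 1/(1 + K1/[H⁺] + K1K2/[H⁺]²) = 1/(1 + 10^+1.34 + 10^-0.33) = 0.04284
DIC = [CO2*]/α₀ = 2.506×10^-4 / 0.04284 = 5.85 mmol/kg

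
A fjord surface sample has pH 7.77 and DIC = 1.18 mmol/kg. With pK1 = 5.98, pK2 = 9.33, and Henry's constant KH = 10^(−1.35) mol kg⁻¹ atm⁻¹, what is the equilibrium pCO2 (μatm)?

α₀ = 1 / (1 + K1/[H⁺] + K1K2/[H⁺]²) = 1 / (1 + 10^+1.79 + 10^+0.23)
   = 1 / (1 + 61.660 + 1.6982) = 1/64.358 = 0.01554
[CO2*] = α₀ × DIC = 0.01554 × 1.18 = 0.01834 mmol/kg = 18.34 μmol/kg
pCO2 = [CO2*]/KH = 1.834×10^-5 / 4.467×10^-2 = 410 μatm

pCO2 = 410 μatm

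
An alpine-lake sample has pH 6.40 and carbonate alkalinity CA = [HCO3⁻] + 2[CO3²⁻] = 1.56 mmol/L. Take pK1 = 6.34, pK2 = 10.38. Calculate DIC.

CA = [HCO3⁻] + 2[CO3²⁻] = (α₁ + 2α₂)·DIC
At pH 6.40: [H⁺]/K1 = 10^-0.06 = 0.87096, K2/[H⁺] = 10^-3.98 = 0.00010471
α₁ = 1/(1 + 0.87096 + 0.00010471) = 1/1.8711 = 0.5345; α₂ = α₁·K2/[H⁺] = 5.596×10^-5
α₁ + 2α₂ = 0.5346
DIC = CA / (α₁ + 2α₂) = 1.56 / 0.5346 = 2.92 mmol/L

DIC = 2.92 mmol/L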